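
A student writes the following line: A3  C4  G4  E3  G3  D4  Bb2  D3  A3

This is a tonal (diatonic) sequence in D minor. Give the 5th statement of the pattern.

C2 E2 Bb2

With a 3-note motive the entries are A3, E3, Bb2, each down a 4th from the previous.
Carrying on: F2 → C2.
Statement 5 starts on C2 and keeps the same diatonic contour: C2 E2 Bb2.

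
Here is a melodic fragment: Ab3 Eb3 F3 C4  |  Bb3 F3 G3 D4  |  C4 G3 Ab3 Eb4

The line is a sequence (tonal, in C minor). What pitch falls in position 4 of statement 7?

Grouping in 4s, the 4th note of each cell is C4, D4, Eb4.
Each moves up a 2nd. Continuing: F4 → G4 → Ab4 → Bb4.

Bb4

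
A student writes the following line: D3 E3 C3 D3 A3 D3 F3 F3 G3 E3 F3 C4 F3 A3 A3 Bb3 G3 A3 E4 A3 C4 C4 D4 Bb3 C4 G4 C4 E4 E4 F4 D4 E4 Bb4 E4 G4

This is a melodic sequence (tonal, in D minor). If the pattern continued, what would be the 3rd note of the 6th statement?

With 7-note cells, note 3 of each statement runs C3, E3, G3, Bb3, D4.
Each moves up a 3rd; the next is F4.

F4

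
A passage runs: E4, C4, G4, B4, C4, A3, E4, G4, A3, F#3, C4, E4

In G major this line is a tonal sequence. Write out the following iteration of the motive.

Unit = 4 notes; the statements start on E4, C4, A3, moving down a 3rd each time.
From F#3 the diatonic shape gives F#3 D3 A3 C4.

F#3 D3 A3 C4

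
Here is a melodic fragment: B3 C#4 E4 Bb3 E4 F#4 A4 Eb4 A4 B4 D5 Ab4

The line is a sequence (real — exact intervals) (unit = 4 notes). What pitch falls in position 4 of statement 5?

The unit is 4 notes. Position-4 pitches of the 3 shown cells: Bb3, Eb4, Ab4.
Extending up a 4th: Db5 → Gb5.

Gb5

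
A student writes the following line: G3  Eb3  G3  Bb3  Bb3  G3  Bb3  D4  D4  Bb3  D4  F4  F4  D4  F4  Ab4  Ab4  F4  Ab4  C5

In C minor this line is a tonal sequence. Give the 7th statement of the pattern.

Unit = 4 notes; the statements start on G3, Bb3, D4, F4, Ab4, moving up a 3rd each time.
Extending up a 3rd: C5 → Eb5.
Statement 7 starts on Eb5 and keeps the same diatonic contour: Eb5 C5 Eb5 G5.

Eb5 C5 Eb5 G5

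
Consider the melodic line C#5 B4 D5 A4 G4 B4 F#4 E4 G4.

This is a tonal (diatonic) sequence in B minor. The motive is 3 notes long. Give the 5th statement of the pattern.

With a 3-note motive the entries are C#5, A4, F#4, each down a 3rd from the previous.
Extending down a 3rd: D4 → B3.
So cell 5 is B3 A3 C#4.

B3 A3 C#4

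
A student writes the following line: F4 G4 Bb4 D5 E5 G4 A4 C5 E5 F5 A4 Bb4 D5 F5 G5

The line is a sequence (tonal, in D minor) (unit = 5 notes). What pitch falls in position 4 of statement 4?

G5

With 5-note cells, note 4 of each statement runs D5, E5, F5.
Each moves up a 2nd; the next is G5.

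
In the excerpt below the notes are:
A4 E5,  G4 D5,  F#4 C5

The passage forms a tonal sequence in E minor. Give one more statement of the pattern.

The 2-note cells begin on A4, G4, F#4 — each down a 2nd from the last.
So cell 4 is E4 B4.

E4 B4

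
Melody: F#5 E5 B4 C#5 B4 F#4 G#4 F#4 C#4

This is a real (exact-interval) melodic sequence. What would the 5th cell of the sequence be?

Taking 3-note groups, the heads are F#5, C#5, G#4: the pattern moves down a 4th.
Continuing the starts: D#4 → A#3.
Statement 5 starts on A#3 and keeps the same exact contour: A#3 G#3 D#3.

A#3 G#3 D#3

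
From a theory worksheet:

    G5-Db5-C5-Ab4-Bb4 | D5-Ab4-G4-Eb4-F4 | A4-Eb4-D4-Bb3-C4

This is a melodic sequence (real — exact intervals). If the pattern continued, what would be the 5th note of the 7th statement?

E2

Grouping in 5s, the 5th note of each cell is Bb4, F4, C4.
Carrying that down a 4th forward: G3 → D3 → A2 → E2.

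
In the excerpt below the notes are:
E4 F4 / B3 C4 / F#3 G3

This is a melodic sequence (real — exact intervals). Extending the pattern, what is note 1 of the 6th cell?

Grouping in 2s, the 1st note of each cell is E4, B3, F#3.
Extending down a 4th: C#3 → G#2 → D#2.

D#2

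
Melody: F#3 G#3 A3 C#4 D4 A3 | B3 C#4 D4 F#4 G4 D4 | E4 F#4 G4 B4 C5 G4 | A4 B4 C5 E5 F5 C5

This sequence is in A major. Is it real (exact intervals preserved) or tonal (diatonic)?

Each cell has the same semitone pattern (2, 1, 4, 1, -5) — intervals are preserved exactly.
And G4 lies outside A major, so the sequence is real rather than tonal.

real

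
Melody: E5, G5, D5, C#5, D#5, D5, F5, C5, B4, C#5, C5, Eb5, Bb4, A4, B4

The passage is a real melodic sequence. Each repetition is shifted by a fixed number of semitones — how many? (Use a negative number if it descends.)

-2

The 5-note cells begin on E5, D5, C5 — each down a 2nd from the last.
E5 to D5 spans -2 semitones.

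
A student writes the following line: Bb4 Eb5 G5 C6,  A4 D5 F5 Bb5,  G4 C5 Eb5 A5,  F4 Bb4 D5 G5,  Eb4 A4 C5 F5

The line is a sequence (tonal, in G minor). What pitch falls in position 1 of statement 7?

C4

Grouping in 4s, the 1st note of each cell is Bb4, A4, G4, F4, Eb4.
Each moves down a 2nd. Continuing: D4 → C4.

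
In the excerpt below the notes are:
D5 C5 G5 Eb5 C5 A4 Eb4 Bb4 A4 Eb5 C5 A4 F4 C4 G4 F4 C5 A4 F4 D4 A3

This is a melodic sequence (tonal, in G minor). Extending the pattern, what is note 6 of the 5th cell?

G3

Grouping in 7s, the 6th note of each cell is A4, F4, D4.
Each moves down a 3rd. Continuing: Bb3 → G3.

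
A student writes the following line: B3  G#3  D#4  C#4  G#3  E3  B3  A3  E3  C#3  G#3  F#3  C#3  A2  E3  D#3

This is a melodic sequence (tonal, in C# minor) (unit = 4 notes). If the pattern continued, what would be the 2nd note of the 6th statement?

D#2

The unit is 4 notes. Position-2 pitches of the 4 shown cells: G#3, E3, C#3, A2.
Carrying that down a 3rd forward: F#2 → D#2.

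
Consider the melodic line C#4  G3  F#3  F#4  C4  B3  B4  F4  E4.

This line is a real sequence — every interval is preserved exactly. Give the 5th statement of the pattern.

With a 3-note motive the entries are C#4, F#4, B4, each up a 4th from the previous.
Carrying on: E5 → A5.
So cell 5 is A5 Eb5 D5.

A5 Eb5 D5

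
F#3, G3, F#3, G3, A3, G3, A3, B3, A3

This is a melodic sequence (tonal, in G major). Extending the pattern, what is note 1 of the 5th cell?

Grouping in 3s, the 1st note of each cell is F#3, G3, A3.
Carrying that up a 2nd forward: B3 → C4.

C4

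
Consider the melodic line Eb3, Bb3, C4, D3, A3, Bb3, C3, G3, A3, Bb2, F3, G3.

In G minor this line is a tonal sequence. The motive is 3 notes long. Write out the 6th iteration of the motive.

With a 3-note motive the entries are Eb3, D3, C3, Bb2, each down a 2nd from the previous.
Carrying on: A2 → G2.
From G2 the diatonic shape gives G2 D3 Eb3.

G2 D3 Eb3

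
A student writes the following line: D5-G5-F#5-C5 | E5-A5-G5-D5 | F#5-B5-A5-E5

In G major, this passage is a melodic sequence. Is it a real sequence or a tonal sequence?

Every note is diatonic to G major.
Cell 1 has -1 semitones from note 2 to 3, but cell 2 has -2 — the interval quality changes while the contour stays the same, which is the hallmark of a tonal sequence.

tonal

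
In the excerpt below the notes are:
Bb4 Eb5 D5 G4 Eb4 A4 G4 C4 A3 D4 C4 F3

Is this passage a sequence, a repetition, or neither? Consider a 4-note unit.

sequence

Each 4-note cell is the previous one transposed down a 5th.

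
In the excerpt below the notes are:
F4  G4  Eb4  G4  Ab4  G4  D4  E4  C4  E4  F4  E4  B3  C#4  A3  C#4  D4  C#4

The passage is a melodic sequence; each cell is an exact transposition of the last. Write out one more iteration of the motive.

Taking 6-note groups, the heads are F4, D4, B3: the pattern moves down a 3rd.
Statement 4 starts on G#3 and keeps the same exact contour: G#3 A#3 F#3 A#3 B3 A#3.

G#3 A#3 F#3 A#3 B3 A#3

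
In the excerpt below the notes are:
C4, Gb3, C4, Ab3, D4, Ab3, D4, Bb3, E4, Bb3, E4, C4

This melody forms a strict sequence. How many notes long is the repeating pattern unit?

4

There are 12 notes; a 4-note unit gives 3 cells:
C4 Gb3 C4 Ab3 | D4 Ab3 D4 Bb3 | E4 Bb3 E4 C4
That's a consistent up a 2nd shift per cell, and no other grouping gives one.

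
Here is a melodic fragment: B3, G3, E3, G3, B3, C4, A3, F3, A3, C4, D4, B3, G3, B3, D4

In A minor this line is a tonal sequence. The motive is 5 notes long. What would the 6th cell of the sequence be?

The 5-note cells begin on B3, C4, D4 — each up a 2nd from the last.
Extending up a 2nd: E4 → F4 → G4.
From G4 the diatonic shape gives G4 E4 C4 E4 G4.

G4 E4 C4 E4 G4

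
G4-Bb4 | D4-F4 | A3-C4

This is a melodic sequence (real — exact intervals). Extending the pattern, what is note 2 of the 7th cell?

E2

With 2-note cells, note 2 of each statement runs Bb4, F4, C4.
Each moves down a 4th. Continuing: G3 → D3 → A2 → E2.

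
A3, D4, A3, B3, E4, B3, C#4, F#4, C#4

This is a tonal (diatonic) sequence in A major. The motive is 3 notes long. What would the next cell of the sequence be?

D4 G#4 D4

Unit = 3 notes; the statements start on A3, B3, C#4, moving up a 2nd each time.
So cell 4 is D4 G#4 D4.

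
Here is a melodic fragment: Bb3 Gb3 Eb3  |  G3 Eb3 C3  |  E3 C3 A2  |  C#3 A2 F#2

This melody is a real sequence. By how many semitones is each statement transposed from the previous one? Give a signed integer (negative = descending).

-3

Unit = 3 notes; the statements start on Bb3, G3, E3, C#3, moving down a 3rd each time.
Bb3 to G3 spans -3 semitones.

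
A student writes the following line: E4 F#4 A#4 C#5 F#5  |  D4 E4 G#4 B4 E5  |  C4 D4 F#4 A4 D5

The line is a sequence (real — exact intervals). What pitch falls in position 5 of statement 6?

The unit is 5 notes. Position-5 pitches of the 3 shown cells: F#5, E5, D5.
Each moves down a 2nd. Continuing: C5 → Bb4 → Ab4.

Ab4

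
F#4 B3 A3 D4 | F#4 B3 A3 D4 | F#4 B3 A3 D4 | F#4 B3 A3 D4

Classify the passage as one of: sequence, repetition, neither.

repetition

Each 4-note cell is identical (F#4 B3 A3 D4), restated at the same pitch.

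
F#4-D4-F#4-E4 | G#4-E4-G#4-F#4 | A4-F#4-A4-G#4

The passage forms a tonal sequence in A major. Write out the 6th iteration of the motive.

D5 B4 D5 C#5

The 4-note cells begin on F#4, G#4, A4 — each up a 2nd from the last.
Continuing the starts: B4 → C#5 → D5.
From D5 the diatonic shape gives D5 B4 D5 C#5.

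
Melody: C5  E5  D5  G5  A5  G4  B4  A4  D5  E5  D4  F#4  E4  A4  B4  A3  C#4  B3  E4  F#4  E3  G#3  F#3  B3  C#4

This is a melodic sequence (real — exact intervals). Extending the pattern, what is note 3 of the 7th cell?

The unit is 5 notes. Position-3 pitches of the 5 shown cells: D5, A4, E4, B3, F#3.
Extending down a 4th: C#3 → G#2.

G#2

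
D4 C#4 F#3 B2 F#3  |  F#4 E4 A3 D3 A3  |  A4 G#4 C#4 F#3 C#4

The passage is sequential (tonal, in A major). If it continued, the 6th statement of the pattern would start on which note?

G#5

Unit = 5 notes; the statements start on D4, F#4, A4, moving up a 3rd each time.
Extending the heads up a 3rd: C#5 → E5 → G#5.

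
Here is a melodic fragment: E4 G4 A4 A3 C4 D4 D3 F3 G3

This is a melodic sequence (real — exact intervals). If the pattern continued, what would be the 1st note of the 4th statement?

The unit is 3 notes. Position-1 pitches of the 3 shown cells: E4, A3, D3.
From D3, down a 5th gives G2.

G2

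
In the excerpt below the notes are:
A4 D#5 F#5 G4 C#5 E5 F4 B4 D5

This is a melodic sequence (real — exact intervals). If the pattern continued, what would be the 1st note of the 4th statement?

Grouping in 3s, the 1st note of each cell is A4, G4, F4.
One more down a 2nd gives Eb4.

Eb4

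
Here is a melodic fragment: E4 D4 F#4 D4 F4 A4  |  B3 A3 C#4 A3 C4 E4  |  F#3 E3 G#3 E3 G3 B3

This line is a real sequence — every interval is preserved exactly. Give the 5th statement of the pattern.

G#2 F#2 A#2 F#2 A2 C#3

Taking 6-note groups, the heads are E4, B3, F#3: the pattern moves down a 4th.
Carrying on: C#3 → G#2.
Statement 5 starts on G#2 and keeps the same exact contour: G#2 F#2 A#2 F#2 A2 C#3.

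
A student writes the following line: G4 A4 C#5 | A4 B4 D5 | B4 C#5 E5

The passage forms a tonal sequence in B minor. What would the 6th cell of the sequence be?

E5 F#5 A5

Taking 3-note groups, the heads are G4, A4, B4: the pattern moves up a 2nd.
Extending up a 2nd: C#5 → D5 → E5.
From E5 the diatonic shape gives E5 F#5 A5.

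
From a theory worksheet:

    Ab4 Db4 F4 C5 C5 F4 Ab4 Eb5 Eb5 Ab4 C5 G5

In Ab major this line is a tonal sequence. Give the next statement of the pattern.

G5 C5 Eb5 Bb5

The 4-note cells begin on Ab4, C5, Eb5 — each up a 3rd from the last.
From G5 the diatonic shape gives G5 C5 Eb5 Bb5.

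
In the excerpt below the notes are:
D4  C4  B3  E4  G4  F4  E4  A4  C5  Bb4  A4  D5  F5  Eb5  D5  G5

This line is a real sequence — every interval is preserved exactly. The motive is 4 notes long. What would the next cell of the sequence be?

Bb5 Ab5 G5 C6

The 4-note cells begin on D4, G4, C5, F5 — each up a 4th from the last.
From Bb5 the exact shape gives Bb5 Ab5 G5 C6.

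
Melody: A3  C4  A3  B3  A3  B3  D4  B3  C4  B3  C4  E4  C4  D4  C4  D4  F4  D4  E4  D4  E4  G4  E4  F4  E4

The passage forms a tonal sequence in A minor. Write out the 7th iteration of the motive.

With a 5-note motive the entries are A3, B3, C4, D4, E4, each up a 2nd from the previous.
Extending up a 2nd: F4 → G4.
So cell 7 is G4 B4 G4 A4 G4.

G4 B4 G4 A4 G4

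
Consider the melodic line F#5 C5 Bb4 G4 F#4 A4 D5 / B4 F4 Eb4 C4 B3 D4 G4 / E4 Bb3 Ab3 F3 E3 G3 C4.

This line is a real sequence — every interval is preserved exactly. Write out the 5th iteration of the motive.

With a 7-note motive the entries are F#5, B4, E4, each down a 5th from the previous.
Carrying on: A3 → D3.
Statement 5 starts on D3 and keeps the same exact contour: D3 Ab2 Gb2 Eb2 D2 F2 Bb2.

D3 Ab2 Gb2 Eb2 D2 F2 Bb2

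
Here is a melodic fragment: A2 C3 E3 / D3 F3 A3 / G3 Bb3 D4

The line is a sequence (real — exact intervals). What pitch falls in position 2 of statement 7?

The unit is 3 notes. Position-2 pitches of the 3 shown cells: C3, F3, Bb3.
Extending up a 4th: Eb4 → Ab4 → Db5 → Gb5.

Gb5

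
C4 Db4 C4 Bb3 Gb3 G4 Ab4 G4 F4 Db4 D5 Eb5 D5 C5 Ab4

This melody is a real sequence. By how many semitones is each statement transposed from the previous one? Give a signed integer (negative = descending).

7

Taking 5-note groups, the heads are C4, G4, D5: the pattern moves up a 5th.
Counting half-steps from C4 to G4: 7.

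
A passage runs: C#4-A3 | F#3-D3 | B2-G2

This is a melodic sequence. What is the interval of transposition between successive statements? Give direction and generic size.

down a 5th

Taking 2-note groups, the heads are C#4, F#3, B2: the pattern moves down a 5th.
C#4 to F#3 is down a 5th.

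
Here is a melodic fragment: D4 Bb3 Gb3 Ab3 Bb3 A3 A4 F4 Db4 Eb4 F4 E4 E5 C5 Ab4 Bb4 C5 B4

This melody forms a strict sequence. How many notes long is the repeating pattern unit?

6

Try groups of 6 (3 cells in 18 notes):
D4 Bb3 Gb3 Ab3 Bb3 A3 | A4 F4 Db4 Eb4 F4 E4 | E5 C5 Ab4 Bb4 C5 B4
That's a consistent up a 5th shift per cell, and no other grouping gives one.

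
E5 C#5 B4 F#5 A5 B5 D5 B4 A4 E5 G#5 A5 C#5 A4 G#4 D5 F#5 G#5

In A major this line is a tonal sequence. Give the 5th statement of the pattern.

With a 6-note motive the entries are E5, D5, C#5, each down a 2nd from the previous.
Extending down a 2nd: B4 → A4.
So cell 5 is A4 F#4 E4 B4 D5 E5.

A4 F#4 E4 B4 D5 E5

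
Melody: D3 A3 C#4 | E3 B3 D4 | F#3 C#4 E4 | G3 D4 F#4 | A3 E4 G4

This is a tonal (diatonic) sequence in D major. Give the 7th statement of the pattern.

C#4 G4 B4

Taking 3-note groups, the heads are D3, E3, F#3, G3, A3: the pattern moves up a 2nd.
Extending up a 2nd: B3 → C#4.
From C#4 the diatonic shape gives C#4 G4 B4.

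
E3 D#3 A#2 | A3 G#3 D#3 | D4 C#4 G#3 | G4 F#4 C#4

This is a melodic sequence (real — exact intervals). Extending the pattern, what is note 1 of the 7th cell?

Bb5

With 3-note cells, note 1 of each statement runs E3, A3, D4, G4.
Extending up a 4th: C5 → F5 → Bb5.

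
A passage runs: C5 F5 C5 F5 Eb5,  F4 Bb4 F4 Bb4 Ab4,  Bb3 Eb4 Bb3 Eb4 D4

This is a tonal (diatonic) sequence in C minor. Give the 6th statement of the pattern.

D2 G2 D2 G2 F2

The 5-note cells begin on C5, F4, Bb3 — each down a 5th from the last.
Continuing the starts: Eb3 → Ab2 → D2.
Statement 6 starts on D2 and keeps the same diatonic contour: D2 G2 D2 G2 F2.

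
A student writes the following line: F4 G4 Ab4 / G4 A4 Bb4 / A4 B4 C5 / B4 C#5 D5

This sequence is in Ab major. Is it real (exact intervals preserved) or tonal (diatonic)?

real

Each cell has the same semitone pattern (2, 1) — intervals are preserved exactly.
And A4 lies outside Ab major, so the sequence is real rather than tonal.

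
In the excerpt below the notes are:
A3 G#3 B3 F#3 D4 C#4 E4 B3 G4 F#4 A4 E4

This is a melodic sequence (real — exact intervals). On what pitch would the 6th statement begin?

Bb5

Taking 4-note groups, the heads are A3, D4, G4: the pattern moves up a 4th.
Continuing: C5 → F5 → Bb5. Statement 6 starts on Bb5.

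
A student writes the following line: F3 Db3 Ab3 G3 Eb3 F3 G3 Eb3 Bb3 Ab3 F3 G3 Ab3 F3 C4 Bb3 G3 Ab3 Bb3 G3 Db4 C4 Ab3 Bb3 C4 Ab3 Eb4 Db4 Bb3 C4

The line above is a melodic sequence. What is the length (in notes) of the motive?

6

There are 30 notes; a 6-note unit gives 5 cells:
F3 Db3 Ab3 G3 Eb3 F3 | G3 Eb3 Bb3 Ab3 F3 G3 | Ab3 F3 C4 Bb3 G3 Ab3 | Bb3 G3 Db4 C4 Ab3 Bb3 | C4 Ab3 Eb4 Db4 Bb3 C4
Each cell is the previous one up a 2nd — so the unit is 6 notes.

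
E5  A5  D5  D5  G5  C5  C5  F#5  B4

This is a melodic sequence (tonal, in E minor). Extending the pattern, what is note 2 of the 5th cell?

D5

Grouping in 3s, the 2nd note of each cell is A5, G5, F#5.
Extending down a 2nd: E5 → D5.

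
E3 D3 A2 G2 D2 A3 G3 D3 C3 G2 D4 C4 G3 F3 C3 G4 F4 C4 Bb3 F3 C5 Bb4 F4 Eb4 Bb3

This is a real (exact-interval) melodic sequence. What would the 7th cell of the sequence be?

Bb5 Ab5 Eb5 Db5 Ab4

With a 5-note motive the entries are E3, A3, D4, G4, C5, each up a 4th from the previous.
Carrying on: F5 → Bb5.
So cell 7 is Bb5 Ab5 Eb5 Db5 Ab4.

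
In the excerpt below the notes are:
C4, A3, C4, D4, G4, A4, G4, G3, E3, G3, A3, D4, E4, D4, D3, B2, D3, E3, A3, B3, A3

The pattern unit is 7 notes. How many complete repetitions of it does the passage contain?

3

21 notes in groups of 7 gives 21/7 = 3 statements.
Starts: C4, G3, D3 — each down a 4th.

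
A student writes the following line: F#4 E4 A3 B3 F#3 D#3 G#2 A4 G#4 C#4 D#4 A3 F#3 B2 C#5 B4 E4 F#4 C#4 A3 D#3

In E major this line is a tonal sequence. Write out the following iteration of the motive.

The 7-note cells begin on F#4, A4, C#5 — each up a 3rd from the last.
Statement 4 starts on E5 and keeps the same diatonic contour: E5 D#5 G#4 A4 E4 C#4 F#3.

E5 D#5 G#4 A4 E4 C#4 F#3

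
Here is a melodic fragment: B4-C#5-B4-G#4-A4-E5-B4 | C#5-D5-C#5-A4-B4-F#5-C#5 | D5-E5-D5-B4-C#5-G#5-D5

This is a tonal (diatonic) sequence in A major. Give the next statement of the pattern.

E5 F#5 E5 C#5 D5 A5 E5

Taking 7-note groups, the heads are B4, C#5, D5: the pattern moves up a 2nd.
So cell 4 is E5 F#5 E5 C#5 D5 A5 E5.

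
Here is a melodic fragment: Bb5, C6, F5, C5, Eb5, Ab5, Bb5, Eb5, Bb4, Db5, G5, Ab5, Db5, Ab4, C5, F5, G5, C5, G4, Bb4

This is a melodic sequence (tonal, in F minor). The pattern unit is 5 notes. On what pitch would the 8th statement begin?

Bb4

The 5-note cells begin on Bb5, Ab5, G5, F5 — each down a 2nd from the last.
Continuing: Eb5 → Db5 → C5 → Bb4. Statement 8 starts on Bb4.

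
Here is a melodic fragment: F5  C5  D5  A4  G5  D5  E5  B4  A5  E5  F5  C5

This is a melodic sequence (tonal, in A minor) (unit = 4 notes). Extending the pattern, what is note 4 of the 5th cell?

Grouping in 4s, the 4th note of each cell is A4, B4, C5.
Each moves up a 2nd. Continuing: D5 → E5.

E5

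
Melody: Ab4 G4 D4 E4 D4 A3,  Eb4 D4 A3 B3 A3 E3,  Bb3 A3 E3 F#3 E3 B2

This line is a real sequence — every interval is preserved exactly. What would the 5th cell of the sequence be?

C3 B2 F#2 G#2 F#2 C#2

Taking 6-note groups, the heads are Ab4, Eb4, Bb3: the pattern moves down a 4th.
Extending down a 4th: F3 → C3.
So cell 5 is C3 B2 F#2 G#2 F#2 C#2.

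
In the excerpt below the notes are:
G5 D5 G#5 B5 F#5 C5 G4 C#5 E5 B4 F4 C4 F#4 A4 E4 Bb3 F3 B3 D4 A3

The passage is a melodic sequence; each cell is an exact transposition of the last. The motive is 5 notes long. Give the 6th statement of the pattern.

Unit = 5 notes; the statements start on G5, C5, F4, Bb3, moving down a 5th each time.
Carrying on: Eb3 → Ab2.
Statement 6 starts on Ab2 and keeps the same exact contour: Ab2 Eb2 A2 C3 G2.

Ab2 Eb2 A2 C3 G2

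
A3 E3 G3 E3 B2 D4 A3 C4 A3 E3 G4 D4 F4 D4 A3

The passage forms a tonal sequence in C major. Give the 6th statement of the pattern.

Taking 5-note groups, the heads are A3, D4, G4: the pattern moves up a 4th.
Extending up a 4th: C5 → F5 → B5.
Statement 6 starts on B5 and keeps the same diatonic contour: B5 F5 A5 F5 C5.

B5 F5 A5 F5 C5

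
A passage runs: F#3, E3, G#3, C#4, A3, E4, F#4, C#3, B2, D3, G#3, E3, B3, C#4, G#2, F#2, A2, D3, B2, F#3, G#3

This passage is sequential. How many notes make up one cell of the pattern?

7

21 notes total. Splitting into 3 groups of 7:
F#3 E3 G#3 C#4 A3 E4 F#4 | C#3 B2 D3 G#3 E3 B3 C#4 | G#2 F#2 A2 D3 B2 F#3 G#3
That's a consistent down a 4th shift per cell, and no other grouping gives one.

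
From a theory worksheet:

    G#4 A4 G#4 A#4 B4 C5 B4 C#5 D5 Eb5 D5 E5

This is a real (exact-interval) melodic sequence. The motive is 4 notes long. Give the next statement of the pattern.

F5 Gb5 F5 G5

The 4-note cells begin on G#4, B4, D5 — each up a 3rd from the last.
Statement 4 starts on F5 and keeps the same exact contour: F5 Gb5 F5 G5.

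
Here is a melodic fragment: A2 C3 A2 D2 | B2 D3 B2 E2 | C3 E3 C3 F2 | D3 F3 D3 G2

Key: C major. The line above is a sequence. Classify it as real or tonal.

tonal

Every note is diatonic to C major.
Cell 1 has +3 semitones from note 1 to 2, but cell 3 has +4 — the interval quality changes while the contour stays the same, which is the hallmark of a tonal sequence.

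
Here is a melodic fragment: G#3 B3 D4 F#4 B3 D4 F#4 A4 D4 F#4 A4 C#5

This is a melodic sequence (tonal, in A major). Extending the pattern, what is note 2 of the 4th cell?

With 4-note cells, note 2 of each statement runs B3, D4, F#4.
From F#4, up a 3rd gives A4.

A4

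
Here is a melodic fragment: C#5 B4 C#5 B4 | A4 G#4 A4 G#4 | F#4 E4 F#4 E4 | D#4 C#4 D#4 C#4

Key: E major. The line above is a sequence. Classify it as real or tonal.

Every note is diatonic to E major.
Cell 1 has -2 semitones from note 1 to 2, but cell 2 has -1 — the interval quality changes while the contour stays the same, which is the hallmark of a tonal sequence.

tonal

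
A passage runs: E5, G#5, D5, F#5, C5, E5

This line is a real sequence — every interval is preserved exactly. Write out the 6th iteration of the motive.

Unit = 2 notes; the statements start on E5, D5, C5, moving down a 2nd each time.
Carrying on: Bb4 → Ab4 → Gb4.
So cell 6 is Gb4 Bb4.

Gb4 Bb4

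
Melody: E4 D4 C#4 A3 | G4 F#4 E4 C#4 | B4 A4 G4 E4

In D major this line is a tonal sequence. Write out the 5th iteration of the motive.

F#5 E5 D5 B4

Unit = 4 notes; the statements start on E4, G4, B4, moving up a 3rd each time.
Continuing the starts: D5 → F#5.
Statement 5 starts on F#5 and keeps the same diatonic contour: F#5 E5 D5 B4.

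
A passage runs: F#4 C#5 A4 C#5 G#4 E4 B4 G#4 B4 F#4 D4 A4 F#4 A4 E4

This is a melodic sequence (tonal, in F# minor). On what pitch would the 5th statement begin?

B3

With a 5-note motive the entries are F#4, E4, D4, each down a 2nd from the previous.
Continuing: C#4 → B3. Statement 5 starts on B3.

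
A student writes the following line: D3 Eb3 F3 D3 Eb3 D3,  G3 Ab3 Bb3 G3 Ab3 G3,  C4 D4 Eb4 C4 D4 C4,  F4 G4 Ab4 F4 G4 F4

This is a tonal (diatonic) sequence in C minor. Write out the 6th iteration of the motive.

The 6-note cells begin on D3, G3, C4, F4 — each up a 4th from the last.
Carrying on: Bb4 → Eb5.
Statement 6 starts on Eb5 and keeps the same diatonic contour: Eb5 F5 G5 Eb5 F5 Eb5.

Eb5 F5 G5 Eb5 F5 Eb5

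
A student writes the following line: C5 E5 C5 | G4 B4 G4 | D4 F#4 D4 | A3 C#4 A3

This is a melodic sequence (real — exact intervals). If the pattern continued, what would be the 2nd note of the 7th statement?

The unit is 3 notes. Position-2 pitches of the 4 shown cells: E5, B4, F#4, C#4.
Each moves down a 4th. Continuing: G#3 → D#3 → A#2.

A#2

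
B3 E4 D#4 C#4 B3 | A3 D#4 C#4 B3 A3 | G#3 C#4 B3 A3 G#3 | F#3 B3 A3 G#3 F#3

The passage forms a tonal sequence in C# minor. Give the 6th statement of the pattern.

The 5-note cells begin on B3, A3, G#3, F#3 — each down a 2nd from the last.
Carrying on: E3 → D#3.
From D#3 the diatonic shape gives D#3 G#3 F#3 E3 D#3.

D#3 G#3 F#3 E3 D#3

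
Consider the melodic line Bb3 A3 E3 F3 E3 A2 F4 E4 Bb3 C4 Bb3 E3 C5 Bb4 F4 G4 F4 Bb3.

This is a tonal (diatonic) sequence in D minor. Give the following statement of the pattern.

G5 F5 C5 D5 C5 F4

Unit = 6 notes; the statements start on Bb3, F4, C5, moving up a 5th each time.
So cell 4 is G5 F5 C5 D5 C5 F4.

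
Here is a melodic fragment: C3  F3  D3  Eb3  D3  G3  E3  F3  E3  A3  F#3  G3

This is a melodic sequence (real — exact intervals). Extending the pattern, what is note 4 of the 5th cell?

B3

Grouping in 4s, the 4th note of each cell is Eb3, F3, G3.
Each moves up a 2nd. Continuing: A3 → B3.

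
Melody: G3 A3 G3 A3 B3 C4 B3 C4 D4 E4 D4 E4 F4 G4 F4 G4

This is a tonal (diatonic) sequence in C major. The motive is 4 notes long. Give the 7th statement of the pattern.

E5 F5 E5 F5

With a 4-note motive the entries are G3, B3, D4, F4, each up a 3rd from the previous.
Extending up a 3rd: A4 → C5 → E5.
From E5 the diatonic shape gives E5 F5 E5 F5.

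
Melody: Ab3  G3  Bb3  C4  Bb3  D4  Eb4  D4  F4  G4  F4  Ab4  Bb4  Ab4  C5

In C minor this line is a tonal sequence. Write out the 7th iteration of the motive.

Taking 3-note groups, the heads are Ab3, C4, Eb4, G4, Bb4: the pattern moves up a 3rd.
Continuing the starts: D5 → F5.
So cell 7 is F5 Eb5 G5.

F5 Eb5 G5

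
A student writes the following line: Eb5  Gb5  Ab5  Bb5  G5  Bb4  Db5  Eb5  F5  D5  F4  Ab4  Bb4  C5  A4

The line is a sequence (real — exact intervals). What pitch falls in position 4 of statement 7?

E3

Grouping in 5s, the 4th note of each cell is Bb5, F5, C5.
Each moves down a 4th. Continuing: G4 → D4 → A3 → E3.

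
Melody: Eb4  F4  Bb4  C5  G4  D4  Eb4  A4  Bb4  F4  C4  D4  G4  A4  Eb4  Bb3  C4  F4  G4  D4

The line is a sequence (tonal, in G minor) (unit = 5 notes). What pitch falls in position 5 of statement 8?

G3

Grouping in 5s, the 5th note of each cell is G4, F4, Eb4, D4.
Extending down a 2nd: C4 → Bb3 → A3 → G3.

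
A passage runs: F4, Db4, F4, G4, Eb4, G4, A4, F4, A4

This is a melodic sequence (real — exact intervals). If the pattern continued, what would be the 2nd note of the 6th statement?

Grouping in 3s, the 2nd note of each cell is Db4, Eb4, F4.
Each moves up a 2nd. Continuing: G4 → A4 → B4.

B4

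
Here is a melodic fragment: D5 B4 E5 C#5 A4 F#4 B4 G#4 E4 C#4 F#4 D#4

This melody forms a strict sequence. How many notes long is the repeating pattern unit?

12 notes total. Splitting into 3 groups of 4:
D5 B4 E5 C#5 | A4 F#4 B4 G#4 | E4 C#4 F#4 D#4
Each cell is the previous one down a 4th — so the unit is 4 notes.

4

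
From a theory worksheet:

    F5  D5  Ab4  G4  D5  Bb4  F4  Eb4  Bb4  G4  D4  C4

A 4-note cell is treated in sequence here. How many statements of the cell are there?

3

12 notes in groups of 4 gives 12/4 = 3 statements.
Starts: F5, D5, Bb4 — each down a 3rd.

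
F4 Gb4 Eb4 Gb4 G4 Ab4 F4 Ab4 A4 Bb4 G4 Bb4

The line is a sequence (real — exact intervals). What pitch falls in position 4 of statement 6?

E5

The unit is 4 notes. Position-4 pitches of the 3 shown cells: Gb4, Ab4, Bb4.
Carrying that up a 2nd forward: C5 → D5 → E5.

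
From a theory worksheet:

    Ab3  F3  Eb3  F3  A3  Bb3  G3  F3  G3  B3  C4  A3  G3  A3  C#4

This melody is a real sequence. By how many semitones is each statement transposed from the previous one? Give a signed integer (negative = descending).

2

The 5-note cells begin on Ab3, Bb3, C4 — each up a 2nd from the last.
Ab3 to Bb3 spans +2 semitones.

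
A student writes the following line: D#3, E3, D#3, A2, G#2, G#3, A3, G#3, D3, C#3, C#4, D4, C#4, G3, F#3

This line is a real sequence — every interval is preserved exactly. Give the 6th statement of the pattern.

E5 F5 E5 Bb4 A4

Taking 5-note groups, the heads are D#3, G#3, C#4: the pattern moves up a 4th.
Extending up a 4th: F#4 → B4 → E5.
Statement 6 starts on E5 and keeps the same exact contour: E5 F5 E5 Bb4 A4.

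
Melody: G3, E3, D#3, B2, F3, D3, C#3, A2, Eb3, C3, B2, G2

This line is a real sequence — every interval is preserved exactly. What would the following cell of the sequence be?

With a 4-note motive the entries are G3, F3, Eb3, each down a 2nd from the previous.
So cell 4 is Db3 Bb2 A2 F2.

Db3 Bb2 A2 F2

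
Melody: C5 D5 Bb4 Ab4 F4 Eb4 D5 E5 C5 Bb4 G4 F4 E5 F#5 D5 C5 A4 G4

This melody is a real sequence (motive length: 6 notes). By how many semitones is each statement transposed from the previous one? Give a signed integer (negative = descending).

Taking 6-note groups, the heads are C5, D5, E5: the pattern moves up a 2nd.
C5→D5 is 74 − 72 = 2 semitones.

2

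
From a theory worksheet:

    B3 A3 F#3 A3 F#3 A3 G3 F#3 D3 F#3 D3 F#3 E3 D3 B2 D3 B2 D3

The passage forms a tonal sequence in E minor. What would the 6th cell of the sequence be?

With a 6-note motive the entries are B3, G3, E3, each down a 3rd from the previous.
Extending down a 3rd: C3 → A2 → F#2.
So cell 6 is F#2 E2 C2 E2 C2 E2.

F#2 E2 C2 E2 C2 E2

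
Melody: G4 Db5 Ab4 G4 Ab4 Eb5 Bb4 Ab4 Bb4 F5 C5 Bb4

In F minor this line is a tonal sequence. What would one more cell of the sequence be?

With a 4-note motive the entries are G4, Ab4, Bb4, each up a 2nd from the previous.
So cell 4 is C5 G5 Db5 C5.

C5 G5 Db5 C5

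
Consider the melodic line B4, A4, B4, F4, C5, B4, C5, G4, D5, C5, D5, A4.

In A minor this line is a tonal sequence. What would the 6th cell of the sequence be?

G5 F5 G5 D5

Taking 4-note groups, the heads are B4, C5, D5: the pattern moves up a 2nd.
Carrying on: E5 → F5 → G5.
Statement 6 starts on G5 and keeps the same diatonic contour: G5 F5 G5 D5.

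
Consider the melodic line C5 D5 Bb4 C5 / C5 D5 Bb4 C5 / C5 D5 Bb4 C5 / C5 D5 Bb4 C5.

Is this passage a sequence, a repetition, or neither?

Each 4-note cell is identical (C5 D5 Bb4 C5), restated at the same pitch.

repetition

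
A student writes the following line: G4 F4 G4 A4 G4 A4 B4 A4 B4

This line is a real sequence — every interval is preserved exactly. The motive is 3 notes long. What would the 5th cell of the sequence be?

D#5 C#5 D#5

Taking 3-note groups, the heads are G4, A4, B4: the pattern moves up a 2nd.
Continuing the starts: C#5 → D#5.
So cell 5 is D#5 C#5 D#5.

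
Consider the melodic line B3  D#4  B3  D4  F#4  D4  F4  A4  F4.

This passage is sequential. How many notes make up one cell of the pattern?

Try groups of 3 (3 cells in 9 notes):
B3 D#4 B3 | D4 F#4 D4 | F4 A4 F4
Every group is a transposition up a 3rd of the one before; no shorter unit works.

3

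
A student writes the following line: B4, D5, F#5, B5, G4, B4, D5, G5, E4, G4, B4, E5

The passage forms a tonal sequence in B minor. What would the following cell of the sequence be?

The 4-note cells begin on B4, G4, E4 — each down a 3rd from the last.
Statement 4 starts on C#4 and keeps the same diatonic contour: C#4 E4 G4 C#5.

C#4 E4 G4 C#5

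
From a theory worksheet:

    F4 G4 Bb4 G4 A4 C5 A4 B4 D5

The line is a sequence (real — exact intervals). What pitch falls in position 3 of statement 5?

Grouping in 3s, the 3rd note of each cell is Bb4, C5, D5.
Carrying that up a 2nd forward: E5 → F#5.

F#5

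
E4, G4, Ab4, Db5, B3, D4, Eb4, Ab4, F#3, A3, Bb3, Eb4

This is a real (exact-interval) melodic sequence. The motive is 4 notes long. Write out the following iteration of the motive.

C#3 E3 F3 Bb3

Unit = 4 notes; the statements start on E4, B3, F#3, moving down a 4th each time.
So cell 4 is C#3 E3 F3 Bb3.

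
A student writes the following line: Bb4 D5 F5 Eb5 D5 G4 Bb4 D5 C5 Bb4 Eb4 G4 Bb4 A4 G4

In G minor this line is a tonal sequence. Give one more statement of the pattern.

C4 Eb4 G4 F4 Eb4

The 5-note cells begin on Bb4, G4, Eb4 — each down a 3rd from the last.
Statement 4 starts on C4 and keeps the same diatonic contour: C4 Eb4 G4 F4 Eb4.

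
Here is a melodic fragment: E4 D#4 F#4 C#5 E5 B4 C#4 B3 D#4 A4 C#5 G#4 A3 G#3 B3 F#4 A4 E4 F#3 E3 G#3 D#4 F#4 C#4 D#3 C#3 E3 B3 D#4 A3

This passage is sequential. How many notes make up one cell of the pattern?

6

Try groups of 6 (5 cells in 30 notes):
E4 D#4 F#4 C#5 E5 B4 | C#4 B3 D#4 A4 C#5 G#4 | A3 G#3 B3 F#4 A4 E4 | F#3 E3 G#3 D#4 F#4 C#4 | D#3 C#3 E3 B3 D#4 A3
Each cell is the previous one down a 3rd — so the unit is 6 notes.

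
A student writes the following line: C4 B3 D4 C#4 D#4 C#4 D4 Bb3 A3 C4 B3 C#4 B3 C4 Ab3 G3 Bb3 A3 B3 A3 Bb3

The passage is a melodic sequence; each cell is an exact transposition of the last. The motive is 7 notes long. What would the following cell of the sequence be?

Gb3 F3 Ab3 G3 A3 G3 Ab3

The 7-note cells begin on C4, Bb3, Ab3 — each down a 2nd from the last.
Statement 4 starts on Gb3 and keeps the same exact contour: Gb3 F3 Ab3 G3 A3 G3 Ab3.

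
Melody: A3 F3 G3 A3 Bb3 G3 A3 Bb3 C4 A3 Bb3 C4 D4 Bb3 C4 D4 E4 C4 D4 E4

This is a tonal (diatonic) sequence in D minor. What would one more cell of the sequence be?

F4 D4 E4 F4

Unit = 4 notes; the statements start on A3, Bb3, C4, D4, E4, moving up a 2nd each time.
Statement 6 starts on F4 and keeps the same diatonic contour: F4 D4 E4 F4.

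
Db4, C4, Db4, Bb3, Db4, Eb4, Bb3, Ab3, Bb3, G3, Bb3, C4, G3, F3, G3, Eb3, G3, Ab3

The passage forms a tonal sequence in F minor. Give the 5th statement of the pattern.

C3 Bb2 C3 Ab2 C3 Db3

Unit = 6 notes; the statements start on Db4, Bb3, G3, moving down a 3rd each time.
Continuing the starts: Eb3 → C3.
Statement 5 starts on C3 and keeps the same diatonic contour: C3 Bb2 C3 Ab2 C3 Db3.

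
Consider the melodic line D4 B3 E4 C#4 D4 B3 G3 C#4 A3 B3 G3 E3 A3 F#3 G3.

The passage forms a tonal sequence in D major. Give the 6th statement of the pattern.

A2 F#2 B2 G2 A2

The 5-note cells begin on D4, B3, G3 — each down a 3rd from the last.
Carrying on: E3 → C#3 → A2.
From A2 the diatonic shape gives A2 F#2 B2 G2 A2.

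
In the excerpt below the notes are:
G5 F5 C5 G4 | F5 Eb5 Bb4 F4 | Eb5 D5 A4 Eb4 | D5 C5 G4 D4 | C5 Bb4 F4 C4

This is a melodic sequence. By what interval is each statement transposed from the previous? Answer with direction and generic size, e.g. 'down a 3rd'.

down a 2nd

With a 4-note motive the entries are G5, F5, Eb5, D5, C5, each down a 2nd from the previous.
G5 to F5 is down a 2nd.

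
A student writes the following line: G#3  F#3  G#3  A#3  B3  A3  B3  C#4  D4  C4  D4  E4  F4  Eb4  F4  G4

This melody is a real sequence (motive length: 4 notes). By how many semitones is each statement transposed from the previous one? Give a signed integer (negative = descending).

The 4-note cells begin on G#3, B3, D4, F4 — each up a 3rd from the last.
G#3 to B3 spans +3 semitones.

3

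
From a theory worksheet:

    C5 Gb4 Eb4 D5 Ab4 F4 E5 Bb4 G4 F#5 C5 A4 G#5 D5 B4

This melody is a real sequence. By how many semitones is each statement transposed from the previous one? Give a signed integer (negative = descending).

The 3-note cells begin on C5, D5, E5, F#5, G#5 — each up a 2nd from the last.
C5 to D5 spans +2 semitones.

2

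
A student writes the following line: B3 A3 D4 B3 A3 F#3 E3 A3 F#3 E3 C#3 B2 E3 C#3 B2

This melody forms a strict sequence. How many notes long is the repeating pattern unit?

There are 15 notes; a 5-note unit gives 3 cells:
B3 A3 D4 B3 A3 | F#3 E3 A3 F#3 E3 | C#3 B2 E3 C#3 B2
Each cell is the previous one down a 4th — so the unit is 5 notes.

5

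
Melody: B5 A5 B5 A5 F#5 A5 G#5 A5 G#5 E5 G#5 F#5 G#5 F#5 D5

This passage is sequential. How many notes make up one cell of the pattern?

5

Try groups of 5 (3 cells in 15 notes):
B5 A5 B5 A5 F#5 | A5 G#5 A5 G#5 E5 | G#5 F#5 G#5 F#5 D5
Each cell is the previous one down a 2nd — so the unit is 5 notes.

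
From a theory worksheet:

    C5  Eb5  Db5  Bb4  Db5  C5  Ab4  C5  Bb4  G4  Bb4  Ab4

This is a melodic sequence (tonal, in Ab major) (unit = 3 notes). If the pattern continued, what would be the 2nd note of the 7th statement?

Grouping in 3s, the 2nd note of each cell is Eb5, Db5, C5, Bb4.
Carrying that down a 2nd forward: Ab4 → G4 → F4.

F4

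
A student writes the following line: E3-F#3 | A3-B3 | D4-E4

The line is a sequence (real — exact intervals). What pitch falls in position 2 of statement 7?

C6

With 2-note cells, note 2 of each statement runs F#3, B3, E4.
Each moves up a 4th. Continuing: A4 → D5 → G5 → C6.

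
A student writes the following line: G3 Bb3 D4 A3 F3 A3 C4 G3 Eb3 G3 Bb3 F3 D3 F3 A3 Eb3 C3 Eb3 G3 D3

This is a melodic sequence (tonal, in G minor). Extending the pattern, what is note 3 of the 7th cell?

The unit is 4 notes. Position-3 pitches of the 5 shown cells: D4, C4, Bb3, A3, G3.
Each moves down a 2nd. Continuing: F3 → Eb3.

Eb3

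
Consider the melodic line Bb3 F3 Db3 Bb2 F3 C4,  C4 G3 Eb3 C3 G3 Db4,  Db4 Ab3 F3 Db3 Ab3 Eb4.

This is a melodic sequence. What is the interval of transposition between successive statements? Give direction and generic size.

Taking 6-note groups, the heads are Bb3, C4, Db4: the pattern moves up a 2nd.
From Bb3 to C4: up a 2nd.

up a 2nd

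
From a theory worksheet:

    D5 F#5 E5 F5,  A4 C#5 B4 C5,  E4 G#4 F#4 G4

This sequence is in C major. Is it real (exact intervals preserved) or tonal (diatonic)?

Each cell has the same semitone pattern (4, -2, 1) — intervals are preserved exactly.
And F#5 lies outside C major, so the sequence is real rather than tonal.

real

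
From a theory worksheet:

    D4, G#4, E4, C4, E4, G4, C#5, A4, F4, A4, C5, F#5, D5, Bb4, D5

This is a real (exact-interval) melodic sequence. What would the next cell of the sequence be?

F5 B5 G5 Eb5 G5

Unit = 5 notes; the statements start on D4, G4, C5, moving up a 4th each time.
So cell 4 is F5 B5 G5 Eb5 G5.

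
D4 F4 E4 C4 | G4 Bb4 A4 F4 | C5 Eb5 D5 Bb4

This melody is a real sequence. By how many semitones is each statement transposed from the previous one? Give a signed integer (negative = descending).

5

Taking 4-note groups, the heads are D4, G4, C5: the pattern moves up a 4th.
D4 to G4 spans +5 semitones.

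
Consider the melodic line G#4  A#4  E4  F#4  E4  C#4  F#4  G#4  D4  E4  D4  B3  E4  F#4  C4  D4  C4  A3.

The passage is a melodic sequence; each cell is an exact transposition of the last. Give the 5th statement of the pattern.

With a 6-note motive the entries are G#4, F#4, E4, each down a 2nd from the previous.
Carrying on: D4 → C4.
So cell 5 is C4 D4 Ab3 Bb3 Ab3 F3.

C4 D4 Ab3 Bb3 Ab3 F3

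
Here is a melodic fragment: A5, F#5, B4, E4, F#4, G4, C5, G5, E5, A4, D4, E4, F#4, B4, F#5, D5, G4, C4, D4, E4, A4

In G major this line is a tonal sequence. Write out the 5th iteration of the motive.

D5 B4 E4 A3 B3 C4 F#4

Unit = 7 notes; the statements start on A5, G5, F#5, moving down a 2nd each time.
Extending down a 2nd: E5 → D5.
So cell 5 is D5 B4 E4 A3 B3 C4 F#4.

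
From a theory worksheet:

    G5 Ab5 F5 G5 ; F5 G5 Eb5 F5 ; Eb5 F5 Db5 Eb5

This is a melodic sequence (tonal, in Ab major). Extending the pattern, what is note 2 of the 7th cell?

Bb4

With 4-note cells, note 2 of each statement runs Ab5, G5, F5.
Each moves down a 2nd. Continuing: Eb5 → Db5 → C5 → Bb4.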